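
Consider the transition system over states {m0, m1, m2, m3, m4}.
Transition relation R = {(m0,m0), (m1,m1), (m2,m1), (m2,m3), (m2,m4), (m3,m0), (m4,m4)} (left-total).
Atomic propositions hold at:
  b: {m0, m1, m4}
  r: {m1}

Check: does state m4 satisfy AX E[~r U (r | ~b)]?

No

Sat(~r) = {m0, m2, m3, m4}
Sat(~b) = {m2, m3}
Sat(r | ~b) = {m1, m2, m3}
E[~r U (r | ~b)]: least fixpoint, start Z0 = Sat((r | ~b)) = {m1, m2, m3}, add states in Sat(~r) with some successor in Z. Already a fixed point.
Sat(E[~r U (r | ~b)]) = {m1, m2, m3}
Sat(AX E[~r U (r | ~b)]) = {s : every successor in {m1, m2, m3}} = {m1}
m4 ∉ Sat(AX E[~r U (r | ~b)]) = {m1}, so the formula does not hold at m4.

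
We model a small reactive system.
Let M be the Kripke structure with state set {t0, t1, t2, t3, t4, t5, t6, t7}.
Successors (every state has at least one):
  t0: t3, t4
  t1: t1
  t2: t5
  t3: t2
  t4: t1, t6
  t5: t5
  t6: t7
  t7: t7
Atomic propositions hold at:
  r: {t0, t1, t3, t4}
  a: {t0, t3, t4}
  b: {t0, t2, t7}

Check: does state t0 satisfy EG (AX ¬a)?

No

Sat(¬a) = {t1, t2, t5, t6, t7}
Sat(AX ¬a) = {s : every successor in {t1, t2, t5, t6, t7}} = {t1, t2, t3, t4, t5, t6, t7}
EG (AX ¬a): greatest fixpoint, start Z0 = {t1, t2, t3, t4, t5, t6, t7}, keep only states in Sat with some successor in Z. Already a fixed point.
Sat(EG (AX ¬a)) = {t1, t2, t3, t4, t5, t6, t7}
t0 ∉ Sat(EG (AX ¬a)) = {t1, t2, t3, t4, t5, t6, t7}, so the formula does not hold at t0.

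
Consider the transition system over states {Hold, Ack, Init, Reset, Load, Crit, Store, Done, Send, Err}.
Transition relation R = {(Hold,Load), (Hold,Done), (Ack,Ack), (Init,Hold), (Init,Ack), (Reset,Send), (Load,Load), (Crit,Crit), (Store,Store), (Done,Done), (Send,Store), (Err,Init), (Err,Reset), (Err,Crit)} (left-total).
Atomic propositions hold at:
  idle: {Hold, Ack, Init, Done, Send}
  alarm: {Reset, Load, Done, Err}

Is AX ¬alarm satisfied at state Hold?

Sat(¬alarm) = {Hold, Ack, Init, Crit, Store, Send}
Sat(AX ¬alarm) = {s : every successor in {Hold, Ack, Init, Crit, Store, Send}} = {Ack, Init, Reset, Crit, Store, Send}
Hold ∉ Sat(AX ¬alarm) = {Ack, Init, Reset, Crit, Store, Send}, so the formula does not hold at Hold.

No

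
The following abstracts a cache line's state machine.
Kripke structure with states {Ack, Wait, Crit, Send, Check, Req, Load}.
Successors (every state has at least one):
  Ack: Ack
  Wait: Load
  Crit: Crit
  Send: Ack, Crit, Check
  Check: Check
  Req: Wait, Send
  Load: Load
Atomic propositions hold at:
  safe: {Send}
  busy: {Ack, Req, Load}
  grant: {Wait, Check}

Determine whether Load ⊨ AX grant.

No

Sat(AX grant) = {s : every successor in {Wait, Check}} = {Check}
Load ∉ Sat(AX grant) = {Check}, so the formula does not hold at Load.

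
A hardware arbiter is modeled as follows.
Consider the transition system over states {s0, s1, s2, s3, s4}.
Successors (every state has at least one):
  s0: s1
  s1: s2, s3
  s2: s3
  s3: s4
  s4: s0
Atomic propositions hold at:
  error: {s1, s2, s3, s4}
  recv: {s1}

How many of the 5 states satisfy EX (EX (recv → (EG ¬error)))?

4

Sat(¬error) = {s0}
EG ¬error: greatest fixpoint, start Z0 = {s0}, keep only states in Sat with some successor in Z. Z1 = ∅; fixed.
Sat(EG ¬error) = ∅
Sat(recv → (EG ¬error)) = {s0, s2, s3, s4}
Sat(EX (recv → (EG ¬error))) = {s : some successor in {s0, s2, s3, s4}} = {s1, s2, s3, s4}
Sat(EX (EX (recv → (EG ¬error)))) = {s : some successor in {s1, s2, s3, s4}} = {s0, s1, s2, s3}
|Sat(EX (EX (recv → (EG ¬error))))| = |{s0, s1, s2, s3}| = 4.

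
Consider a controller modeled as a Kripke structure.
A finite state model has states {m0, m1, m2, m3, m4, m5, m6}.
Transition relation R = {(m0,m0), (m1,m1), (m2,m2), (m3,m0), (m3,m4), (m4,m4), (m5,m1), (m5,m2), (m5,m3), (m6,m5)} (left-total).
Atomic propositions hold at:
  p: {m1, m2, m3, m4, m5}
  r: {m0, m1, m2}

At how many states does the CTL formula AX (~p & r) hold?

Sat(~p) = {m0, m6}
Sat(~p & r) = {m0}
Sat(AX (~p & r)) = {s : every successor in {m0}} = {m0}
|Sat(AX (~p & r))| = |{m0}| = 1.

1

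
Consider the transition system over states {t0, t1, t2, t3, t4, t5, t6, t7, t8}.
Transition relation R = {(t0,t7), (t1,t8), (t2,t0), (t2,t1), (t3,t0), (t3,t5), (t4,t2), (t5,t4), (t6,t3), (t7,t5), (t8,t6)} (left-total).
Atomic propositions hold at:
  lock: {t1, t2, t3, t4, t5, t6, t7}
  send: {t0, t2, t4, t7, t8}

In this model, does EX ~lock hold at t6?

Sat(~lock) = {t0, t8}
Sat(EX ~lock) = {s : some successor in {t0, t8}} = {t1, t2, t3}
t6 ∉ Sat(EX ~lock) = {t1, t2, t3}, so the formula does not hold at t6.

No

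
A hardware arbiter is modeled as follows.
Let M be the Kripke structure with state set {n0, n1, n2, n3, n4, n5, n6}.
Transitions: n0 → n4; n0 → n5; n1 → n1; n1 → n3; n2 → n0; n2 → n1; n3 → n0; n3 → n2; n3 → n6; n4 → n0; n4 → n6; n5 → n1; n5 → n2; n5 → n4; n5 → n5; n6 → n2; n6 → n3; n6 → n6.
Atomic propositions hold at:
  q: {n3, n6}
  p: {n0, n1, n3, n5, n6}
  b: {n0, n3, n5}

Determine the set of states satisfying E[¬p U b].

Sat(¬p) = {n2, n4}
E[¬p U b]: least fixpoint, start Z0 = Sat(b) = {n0, n3, n5}, add states in Sat(¬p) with some successor in Z. Z1 = {n0, n2, n3, n4, n5}; fixed.
Sat(E[¬p U b]) = {n0, n2, n3, n4, n5}

{n0, n2, n3, n4, n5}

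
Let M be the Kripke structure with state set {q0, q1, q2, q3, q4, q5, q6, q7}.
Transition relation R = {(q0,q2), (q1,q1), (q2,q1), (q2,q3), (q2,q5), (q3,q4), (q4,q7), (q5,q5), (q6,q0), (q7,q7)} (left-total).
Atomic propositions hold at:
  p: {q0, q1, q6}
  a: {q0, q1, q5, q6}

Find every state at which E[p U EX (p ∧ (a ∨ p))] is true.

{q0, q1, q2, q6}

Sat(a ∨ p) = {q0, q1, q5, q6}
Sat(p ∧ (a ∨ p)) = {q0, q1, q6}
Sat(EX (p ∧ (a ∨ p))) = {s : some successor in {q0, q1, q6}} = {q1, q2, q6}
E[p U EX (p ∧ (a ∨ p))]: least fixpoint, start Z0 = Sat(EX (p ∧ (a ∨ p))) = {q1, q2, q6}, add states in Sat(p) with some successor in Z. Z1 = {q0, q1, q2, q6}; fixed.
Sat(E[p U EX (p ∧ (a ∨ p))]) = {q0, q1, q2, q6}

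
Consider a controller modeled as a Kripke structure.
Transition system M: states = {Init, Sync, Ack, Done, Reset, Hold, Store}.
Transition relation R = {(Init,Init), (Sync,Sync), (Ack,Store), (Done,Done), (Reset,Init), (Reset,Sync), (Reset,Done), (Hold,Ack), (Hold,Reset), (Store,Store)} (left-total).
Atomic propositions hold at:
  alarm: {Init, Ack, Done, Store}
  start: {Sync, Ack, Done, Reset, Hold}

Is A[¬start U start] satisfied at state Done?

Sat(¬start) = {Init, Store}
A[¬start U start]: least fixpoint, start Z0 = Sat(start) = {Sync, Ack, Done, Reset, Hold}, add states in Sat(¬start) with every successor in Z. Already a fixed point.
Sat(A[¬start U start]) = {Sync, Ack, Done, Reset, Hold}
Done ∈ Sat(A[¬start U start]) = {Sync, Ack, Done, Reset, Hold}, so the formula holds at Done.

Yes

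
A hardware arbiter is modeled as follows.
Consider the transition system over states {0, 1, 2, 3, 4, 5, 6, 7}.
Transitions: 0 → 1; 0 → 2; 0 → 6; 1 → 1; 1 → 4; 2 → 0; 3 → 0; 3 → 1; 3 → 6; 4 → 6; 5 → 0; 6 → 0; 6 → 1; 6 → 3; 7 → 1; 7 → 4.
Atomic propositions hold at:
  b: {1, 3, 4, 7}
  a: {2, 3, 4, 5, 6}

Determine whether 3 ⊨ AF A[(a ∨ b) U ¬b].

No

Sat(a ∨ b) = {1, 2, 3, 4, 5, 6, 7}
Sat(¬b) = {0, 2, 5, 6}
A[(a ∨ b) U ¬b]: least fixpoint, start Z0 = Sat(¬b) = {0, 2, 5, 6}, add states in Sat(a ∨ b) with every successor in Z. Z1 = {0, 2, 4, 5, 6}; fixed.
Sat(A[(a ∨ b) U ¬b]) = {0, 2, 4, 5, 6}
AF A[(a ∨ b) U ¬b]: least fixpoint, start Z0 = {0, 2, 4, 5, 6}, add states with every successor in Z. Already a fixed point.
Sat(AF A[(a ∨ b) U ¬b]) = {0, 2, 4, 5, 6}
3 ∉ Sat(AF A[(a ∨ b) U ¬b]) = {0, 2, 4, 5, 6}, so the formula does not hold at 3.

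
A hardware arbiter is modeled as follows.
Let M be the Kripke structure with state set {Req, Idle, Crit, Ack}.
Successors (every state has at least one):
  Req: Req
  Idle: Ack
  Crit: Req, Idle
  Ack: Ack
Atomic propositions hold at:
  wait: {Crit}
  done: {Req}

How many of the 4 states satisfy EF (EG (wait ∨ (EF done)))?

EF done: least fixpoint, start Z0 = {Req}, add states with some successor in Z. Z1 = {Req, Crit}; fixed.
Sat(EF done) = {Req, Crit}
Sat(wait ∨ (EF done)) = {Req, Crit}
EG (wait ∨ (EF done)): greatest fixpoint, start Z0 = {Req, Crit}, keep only states in Sat with some successor in Z. Already a fixed point.
Sat(EG (wait ∨ (EF done))) = {Req, Crit}
EF (EG (wait ∨ (EF done))): least fixpoint, start Z0 = {Req, Crit}, add states with some successor in Z. Already a fixed point.
Sat(EF (EG (wait ∨ (EF done)))) = {Req, Crit}
|Sat(EF (EG (wait ∨ (EF done))))| = |{Req, Crit}| = 2.

2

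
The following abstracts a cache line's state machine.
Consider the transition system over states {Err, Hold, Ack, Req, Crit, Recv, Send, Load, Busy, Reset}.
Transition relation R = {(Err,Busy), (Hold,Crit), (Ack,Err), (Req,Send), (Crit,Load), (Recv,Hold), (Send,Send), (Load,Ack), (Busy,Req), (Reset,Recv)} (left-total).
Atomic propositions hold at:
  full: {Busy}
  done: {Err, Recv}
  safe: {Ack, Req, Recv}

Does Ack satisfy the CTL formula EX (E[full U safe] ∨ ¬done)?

No

E[full U safe]: least fixpoint, start Z0 = Sat(safe) = {Ack, Req, Recv}, add states in Sat(full) with some successor in Z. Z1 = {Ack, Req, Recv, Busy}; fixed.
Sat(E[full U safe]) = {Ack, Req, Recv, Busy}
Sat(¬done) = {Hold, Ack, Req, Crit, Send, Load, Busy, Reset}
Sat(E[full U safe] ∨ ¬done) = {Hold, Ack, Req, Crit, Recv, Send, Load, Busy, Reset}
Sat(EX (E[full U safe] ∨ ¬done)) = {s : some successor in {Hold, Ack, Req, Crit, Recv, Send, Load, Busy, Reset}} = {Err, Hold, Req, Crit, Recv, Send, Load, Busy, Reset}
Ack ∉ Sat(EX (E[full U safe] ∨ ¬done)) = {Err, Hold, Req, Crit, Recv, Send, Load, Busy, Reset}, so the formula does not hold at Ack.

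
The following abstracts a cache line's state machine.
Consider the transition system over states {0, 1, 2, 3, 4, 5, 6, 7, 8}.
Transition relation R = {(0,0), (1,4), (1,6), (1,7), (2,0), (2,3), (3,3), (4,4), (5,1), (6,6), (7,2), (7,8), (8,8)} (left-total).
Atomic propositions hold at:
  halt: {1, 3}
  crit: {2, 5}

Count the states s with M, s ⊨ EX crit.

Sat(EX crit) = {s : some successor in {2, 5}} = {7}
|Sat(EX crit)| = |{7}| = 1.

1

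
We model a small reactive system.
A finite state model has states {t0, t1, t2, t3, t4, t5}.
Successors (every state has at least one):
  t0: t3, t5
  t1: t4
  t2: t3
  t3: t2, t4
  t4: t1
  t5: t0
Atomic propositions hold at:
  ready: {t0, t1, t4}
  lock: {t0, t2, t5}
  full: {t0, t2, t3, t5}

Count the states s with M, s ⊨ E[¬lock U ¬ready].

3

Sat(¬lock) = {t1, t3, t4}
Sat(¬ready) = {t2, t3, t5}
E[¬lock U ¬ready]: least fixpoint, start Z0 = Sat(¬ready) = {t2, t3, t5}, add states in Sat(¬lock) with some successor in Z. Already a fixed point.
Sat(E[¬lock U ¬ready]) = {t2, t3, t5}
|Sat(E[¬lock U ¬ready])| = |{t2, t3, t5}| = 3.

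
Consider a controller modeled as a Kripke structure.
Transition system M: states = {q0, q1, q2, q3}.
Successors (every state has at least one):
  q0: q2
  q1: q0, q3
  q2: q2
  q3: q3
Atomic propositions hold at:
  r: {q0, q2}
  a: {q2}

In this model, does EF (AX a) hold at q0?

Sat(AX a) = {s : every successor in {q2}} = {q0, q2}
EF (AX a): least fixpoint, start Z0 = {q0, q2}, add states with some successor in Z. Z1 = {q0, q1, q2}; fixed.
Sat(EF (AX a)) = {q0, q1, q2}
q0 ∈ Sat(EF (AX a)) = {q0, q1, q2}, so the formula holds at q0.

Yes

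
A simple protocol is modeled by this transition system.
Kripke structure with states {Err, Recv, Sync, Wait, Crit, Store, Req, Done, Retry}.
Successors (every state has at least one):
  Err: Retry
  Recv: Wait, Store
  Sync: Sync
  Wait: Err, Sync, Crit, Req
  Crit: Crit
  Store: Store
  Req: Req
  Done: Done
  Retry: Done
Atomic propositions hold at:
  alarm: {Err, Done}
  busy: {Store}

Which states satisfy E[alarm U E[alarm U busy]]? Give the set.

E[alarm U busy]: least fixpoint, start Z0 = Sat(busy) = {Store}, add states in Sat(alarm) with some successor in Z. Already a fixed point.
Sat(E[alarm U busy]) = {Store}
E[alarm U E[alarm U busy]]: least fixpoint, start Z0 = Sat(E[alarm U busy]) = {Store}, add states in Sat(alarm) with some successor in Z. Already a fixed point.
Sat(E[alarm U E[alarm U busy]]) = {Store}

{Store}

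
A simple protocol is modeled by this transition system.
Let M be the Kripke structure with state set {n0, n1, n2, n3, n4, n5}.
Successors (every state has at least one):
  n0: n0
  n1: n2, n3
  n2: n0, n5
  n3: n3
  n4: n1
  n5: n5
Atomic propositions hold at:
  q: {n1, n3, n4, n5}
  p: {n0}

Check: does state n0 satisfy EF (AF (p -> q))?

Sat(p -> q) = {n1, n2, n3, n4, n5}
AF (p -> q): least fixpoint, start Z0 = {n1, n2, n3, n4, n5}, add states with every successor in Z. Already a fixed point.
Sat(AF (p -> q)) = {n1, n2, n3, n4, n5}
EF (AF (p -> q)): least fixpoint, start Z0 = {n1, n2, n3, n4, n5}, add states with some successor in Z. Already a fixed point.
Sat(EF (AF (p -> q))) = {n1, n2, n3, n4, n5}
n0 ∉ Sat(EF (AF (p -> q))) = {n1, n2, n3, n4, n5}, so the formula does not hold at n0.

No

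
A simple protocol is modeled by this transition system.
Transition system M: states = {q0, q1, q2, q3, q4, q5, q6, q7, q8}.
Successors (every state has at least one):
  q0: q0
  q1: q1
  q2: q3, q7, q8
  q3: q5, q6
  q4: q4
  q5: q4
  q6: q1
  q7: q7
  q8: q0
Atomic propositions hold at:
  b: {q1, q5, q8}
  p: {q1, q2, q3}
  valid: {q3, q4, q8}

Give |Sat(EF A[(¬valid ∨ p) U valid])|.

Sat(¬valid) = {q0, q1, q2, q5, q6, q7}
Sat(¬valid ∨ p) = {q0, q1, q2, q3, q5, q6, q7}
A[(¬valid ∨ p) U valid]: least fixpoint, start Z0 = Sat(valid) = {q3, q4, q8}, add states in Sat(¬valid ∨ p) with every successor in Z. Z1 = {q3, q4, q5, q8}; fixed.
Sat(A[(¬valid ∨ p) U valid]) = {q3, q4, q5, q8}
EF A[(¬valid ∨ p) U valid]: least fixpoint, start Z0 = {q3, q4, q5, q8}, add states with some successor in Z. Z1 = {q2, q3, q4, q5, q8}; fixed.
Sat(EF A[(¬valid ∨ p) U valid]) = {q2, q3, q4, q5, q8}
|Sat(EF A[(¬valid ∨ p) U valid])| = |{q2, q3, q4, q5, q8}| = 5.

5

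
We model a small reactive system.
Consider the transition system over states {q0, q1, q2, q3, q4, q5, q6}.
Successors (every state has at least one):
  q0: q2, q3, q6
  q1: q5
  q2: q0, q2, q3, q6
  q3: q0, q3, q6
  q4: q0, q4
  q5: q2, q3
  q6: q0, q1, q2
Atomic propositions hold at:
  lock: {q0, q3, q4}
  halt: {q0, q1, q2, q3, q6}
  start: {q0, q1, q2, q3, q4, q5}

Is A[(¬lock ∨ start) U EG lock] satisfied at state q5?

Sat(¬lock) = {q1, q2, q5, q6}
Sat(¬lock ∨ start) = {q0, q1, q2, q3, q4, q5, q6}
EG lock: greatest fixpoint, start Z0 = {q0, q3, q4}, keep only states in Sat with some successor in Z. Already a fixed point.
Sat(EG lock) = {q0, q3, q4}
A[(¬lock ∨ start) U EG lock]: least fixpoint, start Z0 = Sat(EG lock) = {q0, q3, q4}, add states in Sat(¬lock ∨ start) with every successor in Z. Already a fixed point.
Sat(A[(¬lock ∨ start) U EG lock]) = {q0, q3, q4}
q5 ∉ Sat(A[(¬lock ∨ start) U EG lock]) = {q0, q3, q4}, so the formula does not hold at q5.

No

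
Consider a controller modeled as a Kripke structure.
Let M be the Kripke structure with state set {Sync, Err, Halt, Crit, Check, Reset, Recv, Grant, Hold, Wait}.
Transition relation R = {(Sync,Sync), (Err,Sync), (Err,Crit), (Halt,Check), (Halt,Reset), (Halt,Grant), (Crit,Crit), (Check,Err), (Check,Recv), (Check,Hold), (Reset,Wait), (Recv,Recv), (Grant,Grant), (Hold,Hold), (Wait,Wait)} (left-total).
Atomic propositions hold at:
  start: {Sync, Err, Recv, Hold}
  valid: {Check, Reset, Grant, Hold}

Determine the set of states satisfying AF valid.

AF valid: least fixpoint, start Z0 = {Check, Reset, Grant, Hold}, add states with every successor in Z. Z1 = {Halt, Check, Reset, Grant, Hold}; fixed.
Sat(AF valid) = {Halt, Check, Reset, Grant, Hold}

{Halt, Check, Reset, Grant, Hold}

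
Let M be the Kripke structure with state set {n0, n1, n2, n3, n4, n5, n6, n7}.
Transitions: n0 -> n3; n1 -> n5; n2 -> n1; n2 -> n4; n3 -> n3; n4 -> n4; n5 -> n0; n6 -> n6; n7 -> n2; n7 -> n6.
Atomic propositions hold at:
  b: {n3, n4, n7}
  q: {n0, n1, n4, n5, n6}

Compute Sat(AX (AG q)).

{n4, n6}

AG q: greatest fixpoint, start Z0 = {n0, n1, n4, n5, n6}, keep only states in Sat with every successor in Z. Z1 = {n1, n4, n5, n6}; Z2 = {n1, n4, n6}; Z3 = {n4, n6}; fixed.
Sat(AG q) = {n4, n6}
Sat(AX (AG q)) = {s : every successor in {n4, n6}} = {n4, n6}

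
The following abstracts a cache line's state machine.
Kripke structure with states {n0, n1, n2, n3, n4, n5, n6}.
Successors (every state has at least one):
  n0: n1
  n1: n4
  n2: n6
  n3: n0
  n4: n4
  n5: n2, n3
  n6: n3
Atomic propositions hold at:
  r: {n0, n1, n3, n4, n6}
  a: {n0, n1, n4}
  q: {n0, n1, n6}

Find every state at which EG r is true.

EG r: greatest fixpoint, start Z0 = {n0, n1, n3, n4, n6}, keep only states in Sat with some successor in Z. Already a fixed point.
Sat(EG r) = {n0, n1, n3, n4, n6}

{n0, n1, n3, n4, n6}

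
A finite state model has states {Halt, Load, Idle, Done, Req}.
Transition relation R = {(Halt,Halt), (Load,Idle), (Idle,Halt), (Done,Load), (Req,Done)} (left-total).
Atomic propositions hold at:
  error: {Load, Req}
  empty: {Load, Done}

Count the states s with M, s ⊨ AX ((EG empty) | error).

EG empty: greatest fixpoint, start Z0 = {Load, Done}, keep only states in Sat with some successor in Z. Z1 = {Done}; Z2 = ∅; fixed.
Sat(EG empty) = ∅
Sat((EG empty) | error) = {Load, Req}
Sat(AX ((EG empty) | error)) = {s : every successor in {Load, Req}} = {Done}
|Sat(AX ((EG empty) | error))| = |{Done}| = 1.

1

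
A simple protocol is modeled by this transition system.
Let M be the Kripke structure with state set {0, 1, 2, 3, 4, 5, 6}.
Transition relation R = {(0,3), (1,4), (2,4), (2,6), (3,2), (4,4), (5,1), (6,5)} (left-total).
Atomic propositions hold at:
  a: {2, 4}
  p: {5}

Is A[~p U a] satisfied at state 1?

Sat(~p) = {0, 1, 2, 3, 4, 6}
A[~p U a]: least fixpoint, start Z0 = Sat(a) = {2, 4}, add states in Sat(~p) with every successor in Z. Z1 = {1, 2, 3, 4}; Z2 = {0, 1, 2, 3, 4}; fixed.
Sat(A[~p U a]) = {0, 1, 2, 3, 4}
1 ∈ Sat(A[~p U a]) = {0, 1, 2, 3, 4}, so the formula holds at 1.

Yes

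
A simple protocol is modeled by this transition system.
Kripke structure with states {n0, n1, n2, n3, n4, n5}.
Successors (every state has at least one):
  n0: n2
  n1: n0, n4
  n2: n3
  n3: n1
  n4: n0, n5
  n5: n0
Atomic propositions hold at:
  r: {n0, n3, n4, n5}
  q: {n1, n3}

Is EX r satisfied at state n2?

Sat(EX r) = {s : some successor in {n0, n3, n4, n5}} = {n1, n2, n4, n5}
n2 ∈ Sat(EX r) = {n1, n2, n4, n5}, so the formula holds at n2.

Yes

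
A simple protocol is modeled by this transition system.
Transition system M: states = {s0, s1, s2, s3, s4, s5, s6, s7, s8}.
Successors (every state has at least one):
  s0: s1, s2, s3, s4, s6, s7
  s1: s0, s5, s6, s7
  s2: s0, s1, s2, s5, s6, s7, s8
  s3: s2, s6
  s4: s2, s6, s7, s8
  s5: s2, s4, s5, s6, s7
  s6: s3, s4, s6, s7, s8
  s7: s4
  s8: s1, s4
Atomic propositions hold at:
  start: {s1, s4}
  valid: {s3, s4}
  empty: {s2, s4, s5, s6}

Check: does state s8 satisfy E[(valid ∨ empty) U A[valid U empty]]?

Sat(valid ∨ empty) = {s2, s3, s4, s5, s6}
A[valid U empty]: least fixpoint, start Z0 = Sat(empty) = {s2, s4, s5, s6}, add states in Sat(valid) with every successor in Z. Z1 = {s2, s3, s4, s5, s6}; fixed.
Sat(A[valid U empty]) = {s2, s3, s4, s5, s6}
E[(valid ∨ empty) U A[valid U empty]]: least fixpoint, start Z0 = Sat(A[valid U empty]) = {s2, s3, s4, s5, s6}, add states in Sat(valid ∨ empty) with some successor in Z. Already a fixed point.
Sat(E[(valid ∨ empty) U A[valid U empty]]) = {s2, s3, s4, s5, s6}
s8 ∉ Sat(E[(valid ∨ empty) U A[valid U empty]]) = {s2, s3, s4, s5, s6}, so the formula does not hold at s8.

No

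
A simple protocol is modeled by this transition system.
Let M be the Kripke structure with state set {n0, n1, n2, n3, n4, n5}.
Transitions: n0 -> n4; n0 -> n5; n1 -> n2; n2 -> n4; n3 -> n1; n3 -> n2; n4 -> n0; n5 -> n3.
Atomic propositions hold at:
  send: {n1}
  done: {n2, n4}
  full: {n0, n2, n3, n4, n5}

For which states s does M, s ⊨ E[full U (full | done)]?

{n0, n2, n3, n4, n5}

Sat(full | done) = {n0, n2, n3, n4, n5}
E[full U (full | done)]: least fixpoint, start Z0 = Sat((full | done)) = {n0, n2, n3, n4, n5}, add states in Sat(full) with some successor in Z. Already a fixed point.
Sat(E[full U (full | done)]) = {n0, n2, n3, n4, n5}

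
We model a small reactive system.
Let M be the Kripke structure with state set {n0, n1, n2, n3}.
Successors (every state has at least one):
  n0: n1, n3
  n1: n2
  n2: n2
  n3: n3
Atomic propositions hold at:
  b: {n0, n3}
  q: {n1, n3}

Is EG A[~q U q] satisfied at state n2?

No

Sat(~q) = {n0, n2}
A[~q U q]: least fixpoint, start Z0 = Sat(q) = {n1, n3}, add states in Sat(~q) with every successor in Z. Z1 = {n0, n1, n3}; fixed.
Sat(A[~q U q]) = {n0, n1, n3}
EG A[~q U q]: greatest fixpoint, start Z0 = {n0, n1, n3}, keep only states in Sat with some successor in Z. Z1 = {n0, n3}; fixed.
Sat(EG A[~q U q]) = {n0, n3}
n2 ∉ Sat(EG A[~q U q]) = {n0, n3}, so the formula does not hold at n2.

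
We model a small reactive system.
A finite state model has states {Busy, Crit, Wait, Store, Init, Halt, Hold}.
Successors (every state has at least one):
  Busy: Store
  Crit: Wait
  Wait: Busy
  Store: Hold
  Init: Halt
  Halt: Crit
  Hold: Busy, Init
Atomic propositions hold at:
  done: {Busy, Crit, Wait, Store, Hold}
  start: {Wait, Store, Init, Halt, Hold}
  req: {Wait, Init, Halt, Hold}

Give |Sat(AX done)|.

Sat(AX done) = {s : every successor in {Busy, Crit, Wait, Store, Hold}} = {Busy, Crit, Wait, Store, Halt}
|Sat(AX done)| = |{Busy, Crit, Wait, Store, Halt}| = 5.

5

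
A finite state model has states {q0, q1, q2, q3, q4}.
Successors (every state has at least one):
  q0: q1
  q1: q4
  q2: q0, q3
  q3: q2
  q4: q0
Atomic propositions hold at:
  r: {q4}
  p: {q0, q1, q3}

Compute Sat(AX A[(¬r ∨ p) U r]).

Sat(¬r) = {q0, q1, q2, q3}
Sat(¬r ∨ p) = {q0, q1, q2, q3}
A[(¬r ∨ p) U r]: least fixpoint, start Z0 = Sat(r) = {q4}, add states in Sat(¬r ∨ p) with every successor in Z. Z1 = {q1, q4}; Z2 = {q0, q1, q4}; fixed.
Sat(A[(¬r ∨ p) U r]) = {q0, q1, q4}
Sat(AX A[(¬r ∨ p) U r]) = {s : every successor in {q0, q1, q4}} = {q0, q1, q4}

{q0, q1, q4}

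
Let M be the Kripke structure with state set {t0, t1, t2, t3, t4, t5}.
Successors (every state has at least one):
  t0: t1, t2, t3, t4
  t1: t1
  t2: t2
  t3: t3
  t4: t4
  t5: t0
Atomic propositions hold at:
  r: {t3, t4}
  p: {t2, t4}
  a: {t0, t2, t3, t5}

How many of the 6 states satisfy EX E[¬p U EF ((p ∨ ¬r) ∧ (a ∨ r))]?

Sat(¬p) = {t0, t1, t3, t5}
Sat(¬r) = {t0, t1, t2, t5}
Sat(p ∨ ¬r) = {t0, t1, t2, t4, t5}
Sat(a ∨ r) = {t0, t2, t3, t4, t5}
Sat((p ∨ ¬r) ∧ (a ∨ r)) = {t0, t2, t4, t5}
EF ((p ∨ ¬r) ∧ (a ∨ r)): least fixpoint, start Z0 = {t0, t2, t4, t5}, add states with some successor in Z. Already a fixed point.
Sat(EF ((p ∨ ¬r) ∧ (a ∨ r))) = {t0, t2, t4, t5}
E[¬p U EF ((p ∨ ¬r) ∧ (a ∨ r))]: least fixpoint, start Z0 = Sat(EF ((p ∨ ¬r) ∧ (a ∨ r))) = {t0, t2, t4, t5}, add states in Sat(¬p) with some successor in Z. Already a fixed point.
Sat(E[¬p U EF ((p ∨ ¬r) ∧ (a ∨ r))]) = {t0, t2, t4, t5}
Sat(EX E[¬p U EF ((p ∨ ¬r) ∧ (a ∨ r))]) = {s : some successor in {t0, t2, t4, t5}} = {t0, t2, t4, t5}
|Sat(EX E[¬p U EF ((p ∨ ¬r) ∧ (a ∨ r))])| = |{t0, t2, t4, t5}| = 4.

4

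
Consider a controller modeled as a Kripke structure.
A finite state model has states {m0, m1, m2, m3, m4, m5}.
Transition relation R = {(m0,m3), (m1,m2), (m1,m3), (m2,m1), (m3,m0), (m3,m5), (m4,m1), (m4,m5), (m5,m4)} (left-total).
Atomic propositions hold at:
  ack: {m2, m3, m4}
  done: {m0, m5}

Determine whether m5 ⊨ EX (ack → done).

Sat(ack → done) = {m0, m1, m5}
Sat(EX (ack → done)) = {s : some successor in {m0, m1, m5}} = {m2, m3, m4}
m5 ∉ Sat(EX (ack → done)) = {m2, m3, m4}, so the formula does not hold at m5.

No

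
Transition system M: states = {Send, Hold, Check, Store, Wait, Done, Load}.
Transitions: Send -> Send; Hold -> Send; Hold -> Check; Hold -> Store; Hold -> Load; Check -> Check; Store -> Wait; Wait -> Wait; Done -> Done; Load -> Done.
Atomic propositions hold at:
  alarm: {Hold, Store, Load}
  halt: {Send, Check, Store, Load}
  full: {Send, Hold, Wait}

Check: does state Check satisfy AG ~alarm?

Yes

Sat(~alarm) = {Send, Check, Wait, Done}
AG ~alarm: greatest fixpoint, start Z0 = {Send, Check, Wait, Done}, keep only states in Sat with every successor in Z. Already a fixed point.
Sat(AG ~alarm) = {Send, Check, Wait, Done}
Check ∈ Sat(AG ~alarm) = {Send, Check, Wait, Done}, so the formula holds at Check.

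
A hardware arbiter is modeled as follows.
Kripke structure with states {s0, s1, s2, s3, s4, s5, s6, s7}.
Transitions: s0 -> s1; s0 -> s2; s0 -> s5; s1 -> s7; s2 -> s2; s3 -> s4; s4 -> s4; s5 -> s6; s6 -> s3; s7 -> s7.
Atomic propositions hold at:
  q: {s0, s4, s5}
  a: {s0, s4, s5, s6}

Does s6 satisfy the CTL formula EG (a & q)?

No

Sat(a & q) = {s0, s4, s5}
EG (a & q): greatest fixpoint, start Z0 = {s0, s4, s5}, keep only states in Sat with some successor in Z. Z1 = {s0, s4}; Z2 = {s4}; fixed.
Sat(EG (a & q)) = {s4}
s6 ∉ Sat(EG (a & q)) = {s4}, so the formula does not hold at s6.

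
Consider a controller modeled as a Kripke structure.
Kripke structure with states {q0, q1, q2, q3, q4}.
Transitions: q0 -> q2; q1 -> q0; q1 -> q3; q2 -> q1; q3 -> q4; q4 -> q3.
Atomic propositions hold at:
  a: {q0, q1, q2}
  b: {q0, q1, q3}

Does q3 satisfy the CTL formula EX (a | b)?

Sat(a | b) = {q0, q1, q2, q3}
Sat(EX (a | b)) = {s : some successor in {q0, q1, q2, q3}} = {q0, q1, q2, q4}
q3 ∉ Sat(EX (a | b)) = {q0, q1, q2, q4}, so the formula does not hold at q3.

No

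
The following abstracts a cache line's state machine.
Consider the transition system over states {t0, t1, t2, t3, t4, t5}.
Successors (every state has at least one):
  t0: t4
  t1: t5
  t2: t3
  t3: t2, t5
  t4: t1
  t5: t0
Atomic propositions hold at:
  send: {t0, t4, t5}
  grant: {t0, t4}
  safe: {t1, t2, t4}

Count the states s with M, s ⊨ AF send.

AF send: least fixpoint, start Z0 = {t0, t4, t5}, add states with every successor in Z. Z1 = {t0, t1, t4, t5}; fixed.
Sat(AF send) = {t0, t1, t4, t5}
|Sat(AF send)| = |{t0, t1, t4, t5}| = 4.

4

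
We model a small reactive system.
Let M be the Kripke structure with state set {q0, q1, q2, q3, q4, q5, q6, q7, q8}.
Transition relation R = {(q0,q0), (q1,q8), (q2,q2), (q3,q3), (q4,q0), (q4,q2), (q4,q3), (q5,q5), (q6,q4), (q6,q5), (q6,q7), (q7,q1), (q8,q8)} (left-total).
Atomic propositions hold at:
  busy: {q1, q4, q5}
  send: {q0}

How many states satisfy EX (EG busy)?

2

EG busy: greatest fixpoint, start Z0 = {q1, q4, q5}, keep only states in Sat with some successor in Z. Z1 = {q5}; fixed.
Sat(EG busy) = {q5}
Sat(EX (EG busy)) = {s : some successor in {q5}} = {q5, q6}
|Sat(EX (EG busy))| = |{q5, q6}| = 2.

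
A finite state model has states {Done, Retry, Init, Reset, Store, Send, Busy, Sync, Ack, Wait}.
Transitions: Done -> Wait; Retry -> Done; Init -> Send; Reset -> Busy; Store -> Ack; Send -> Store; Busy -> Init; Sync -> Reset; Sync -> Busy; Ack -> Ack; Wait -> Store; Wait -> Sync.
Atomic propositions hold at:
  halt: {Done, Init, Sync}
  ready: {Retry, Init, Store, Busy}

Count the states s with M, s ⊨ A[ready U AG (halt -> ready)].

Sat(halt -> ready) = {Retry, Init, Reset, Store, Send, Busy, Ack, Wait}
AG (halt -> ready): greatest fixpoint, start Z0 = {Retry, Init, Reset, Store, Send, Busy, Ack, Wait}, keep only states in Sat with every successor in Z. Z1 = {Init, Reset, Store, Send, Busy, Ack}; fixed.
Sat(AG (halt -> ready)) = {Init, Reset, Store, Send, Busy, Ack}
A[ready U AG (halt -> ready)]: least fixpoint, start Z0 = Sat(AG (halt -> ready)) = {Init, Reset, Store, Send, Busy, Ack}, add states in Sat(ready) with every successor in Z. Already a fixed point.
Sat(A[ready U AG (halt -> ready)]) = {Init, Reset, Store, Send, Busy, Ack}
|Sat(A[ready U AG (halt -> ready)])| = |{Init, Reset, Store, Send, Busy, Ack}| = 6.

6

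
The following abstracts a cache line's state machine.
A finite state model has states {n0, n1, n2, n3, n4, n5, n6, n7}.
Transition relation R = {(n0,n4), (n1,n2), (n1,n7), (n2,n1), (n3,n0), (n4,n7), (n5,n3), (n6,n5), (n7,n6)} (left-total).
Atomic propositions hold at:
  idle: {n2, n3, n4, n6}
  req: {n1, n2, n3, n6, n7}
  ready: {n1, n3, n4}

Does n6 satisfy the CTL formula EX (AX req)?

Yes

Sat(AX req) = {s : every successor in {n1, n2, n3, n6, n7}} = {n1, n2, n4, n5, n7}
Sat(EX (AX req)) = {s : some successor in {n1, n2, n4, n5, n7}} = {n0, n1, n2, n4, n6}
n6 ∈ Sat(EX (AX req)) = {n0, n1, n2, n4, n6}, so the formula holds at n6.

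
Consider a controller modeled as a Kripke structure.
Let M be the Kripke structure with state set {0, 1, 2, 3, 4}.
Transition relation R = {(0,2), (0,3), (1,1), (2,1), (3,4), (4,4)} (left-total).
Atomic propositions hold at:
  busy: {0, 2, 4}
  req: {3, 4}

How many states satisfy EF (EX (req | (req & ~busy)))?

Sat(~busy) = {1, 3}
Sat(req & ~busy) = {3}
Sat(req | (req & ~busy)) = {3, 4}
Sat(EX (req | (req & ~busy))) = {s : some successor in {3, 4}} = {0, 3, 4}
EF (EX (req | (req & ~busy))): least fixpoint, start Z0 = {0, 3, 4}, add states with some successor in Z. Already a fixed point.
Sat(EF (EX (req | (req & ~busy)))) = {0, 3, 4}
|Sat(EF (EX (req | (req & ~busy))))| = |{0, 3, 4}| = 3.

3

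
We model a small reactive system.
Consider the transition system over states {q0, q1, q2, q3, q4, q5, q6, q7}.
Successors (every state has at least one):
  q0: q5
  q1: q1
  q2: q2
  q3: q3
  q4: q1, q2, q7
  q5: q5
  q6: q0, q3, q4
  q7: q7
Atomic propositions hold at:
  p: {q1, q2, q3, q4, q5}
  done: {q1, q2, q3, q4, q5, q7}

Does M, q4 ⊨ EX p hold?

Yes

Sat(EX p) = {s : some successor in {q1, q2, q3, q4, q5}} = {q0, q1, q2, q3, q4, q5, q6}
q4 ∈ Sat(EX p) = {q0, q1, q2, q3, q4, q5, q6}, so the formula holds at q4.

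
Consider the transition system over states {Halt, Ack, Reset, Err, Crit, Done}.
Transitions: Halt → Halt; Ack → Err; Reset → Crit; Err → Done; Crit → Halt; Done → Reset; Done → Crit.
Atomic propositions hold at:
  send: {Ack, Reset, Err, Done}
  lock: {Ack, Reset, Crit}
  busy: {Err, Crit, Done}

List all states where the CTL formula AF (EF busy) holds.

EF busy: least fixpoint, start Z0 = {Err, Crit, Done}, add states with some successor in Z. Z1 = {Ack, Reset, Err, Crit, Done}; fixed.
Sat(EF busy) = {Ack, Reset, Err, Crit, Done}
AF (EF busy): least fixpoint, start Z0 = {Ack, Reset, Err, Crit, Done}, add states with every successor in Z. Already a fixed point.
Sat(AF (EF busy)) = {Ack, Reset, Err, Crit, Done}

{Ack, Reset, Err, Crit, Done}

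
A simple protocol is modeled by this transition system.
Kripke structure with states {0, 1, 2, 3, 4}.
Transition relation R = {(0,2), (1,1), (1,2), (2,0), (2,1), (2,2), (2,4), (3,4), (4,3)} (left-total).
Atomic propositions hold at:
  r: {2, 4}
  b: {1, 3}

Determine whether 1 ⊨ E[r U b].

Yes

E[r U b]: least fixpoint, start Z0 = Sat(b) = {1, 3}, add states in Sat(r) with some successor in Z. Z1 = {1, 2, 3, 4}; fixed.
Sat(E[r U b]) = {1, 2, 3, 4}
1 ∈ Sat(E[r U b]) = {1, 2, 3, 4}, so the formula holds at 1.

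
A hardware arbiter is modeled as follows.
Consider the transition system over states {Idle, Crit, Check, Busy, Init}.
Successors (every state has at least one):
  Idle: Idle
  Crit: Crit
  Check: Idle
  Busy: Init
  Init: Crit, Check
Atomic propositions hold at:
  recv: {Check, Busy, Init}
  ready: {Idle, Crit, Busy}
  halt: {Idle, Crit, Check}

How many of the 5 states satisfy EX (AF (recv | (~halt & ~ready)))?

2

Sat(~halt) = {Busy, Init}
Sat(~ready) = {Check, Init}
Sat(~halt & ~ready) = {Init}
Sat(recv | (~halt & ~ready)) = {Check, Busy, Init}
AF (recv | (~halt & ~ready)): least fixpoint, start Z0 = {Check, Busy, Init}, add states with every successor in Z. Already a fixed point.
Sat(AF (recv | (~halt & ~ready))) = {Check, Busy, Init}
Sat(EX (AF (recv | (~halt & ~ready)))) = {s : some successor in {Check, Busy, Init}} = {Busy, Init}
|Sat(EX (AF (recv | (~halt & ~ready))))| = |{Busy, Init}| = 2.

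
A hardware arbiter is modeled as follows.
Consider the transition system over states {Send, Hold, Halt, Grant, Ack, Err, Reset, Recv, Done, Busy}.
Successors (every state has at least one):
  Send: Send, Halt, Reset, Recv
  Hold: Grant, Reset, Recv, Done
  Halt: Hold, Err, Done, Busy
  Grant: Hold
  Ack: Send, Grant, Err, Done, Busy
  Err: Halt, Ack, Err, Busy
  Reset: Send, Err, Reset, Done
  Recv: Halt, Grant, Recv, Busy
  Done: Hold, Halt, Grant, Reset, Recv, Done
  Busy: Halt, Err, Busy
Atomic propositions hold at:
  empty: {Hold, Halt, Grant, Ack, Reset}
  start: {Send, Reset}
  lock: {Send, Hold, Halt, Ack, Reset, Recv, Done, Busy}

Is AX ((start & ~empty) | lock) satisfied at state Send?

Sat(~empty) = {Send, Err, Recv, Done, Busy}
Sat(start & ~empty) = {Send}
Sat((start & ~empty) | lock) = {Send, Hold, Halt, Ack, Reset, Recv, Done, Busy}
Sat(AX ((start & ~empty) | lock)) = {s : every successor in {Send, Hold, Halt, Ack, Reset, Recv, Done, Busy}} = {Send, Grant}
Send ∈ Sat(AX ((start & ~empty) | lock)) = {Send, Grant}, so the formula holds at Send.

Yes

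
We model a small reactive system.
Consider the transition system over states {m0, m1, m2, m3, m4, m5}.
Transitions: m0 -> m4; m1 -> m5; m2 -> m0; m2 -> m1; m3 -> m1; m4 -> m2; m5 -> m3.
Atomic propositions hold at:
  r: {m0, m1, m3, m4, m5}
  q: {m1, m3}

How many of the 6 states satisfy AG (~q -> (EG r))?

Sat(~q) = {m0, m2, m4, m5}
EG r: greatest fixpoint, start Z0 = {m0, m1, m3, m4, m5}, keep only states in Sat with some successor in Z. Z1 = {m0, m1, m3, m5}; Z2 = {m1, m3, m5}; fixed.
Sat(EG r) = {m1, m3, m5}
Sat(~q -> (EG r)) = {m1, m3, m5}
AG (~q -> (EG r)): greatest fixpoint, start Z0 = {m1, m3, m5}, keep only states in Sat with every successor in Z. Already a fixed point.
Sat(AG (~q -> (EG r))) = {m1, m3, m5}
|Sat(AG (~q -> (EG r)))| = |{m1, m3, m5}| = 3.

3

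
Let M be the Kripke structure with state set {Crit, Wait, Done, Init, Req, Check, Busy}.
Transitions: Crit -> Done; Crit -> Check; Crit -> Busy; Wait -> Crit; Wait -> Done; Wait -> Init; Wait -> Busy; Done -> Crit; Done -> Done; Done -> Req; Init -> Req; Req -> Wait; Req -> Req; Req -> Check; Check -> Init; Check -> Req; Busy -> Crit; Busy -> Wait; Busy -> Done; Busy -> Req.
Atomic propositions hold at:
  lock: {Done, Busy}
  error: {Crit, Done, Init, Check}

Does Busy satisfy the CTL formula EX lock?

Sat(EX lock) = {s : some successor in {Done, Busy}} = {Crit, Wait, Done, Busy}
Busy ∈ Sat(EX lock) = {Crit, Wait, Done, Busy}, so the formula holds at Busy.

Yes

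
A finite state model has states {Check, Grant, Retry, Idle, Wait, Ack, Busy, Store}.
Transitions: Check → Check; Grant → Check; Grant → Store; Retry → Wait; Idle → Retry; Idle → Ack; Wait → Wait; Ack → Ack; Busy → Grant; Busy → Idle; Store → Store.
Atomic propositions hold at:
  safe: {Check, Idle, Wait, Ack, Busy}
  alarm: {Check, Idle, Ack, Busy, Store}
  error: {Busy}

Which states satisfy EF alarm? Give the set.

{Check, Grant, Idle, Ack, Busy, Store}

EF alarm: least fixpoint, start Z0 = {Check, Idle, Ack, Busy, Store}, add states with some successor in Z. Z1 = {Check, Grant, Idle, Ack, Busy, Store}; fixed.
Sat(EF alarm) = {Check, Grant, Idle, Ack, Busy, Store}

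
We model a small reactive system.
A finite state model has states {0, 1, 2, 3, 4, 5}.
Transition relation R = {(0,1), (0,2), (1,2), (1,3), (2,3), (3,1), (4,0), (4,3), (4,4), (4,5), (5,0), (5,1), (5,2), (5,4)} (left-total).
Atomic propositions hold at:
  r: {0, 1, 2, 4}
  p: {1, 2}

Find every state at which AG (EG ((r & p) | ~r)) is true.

Sat(r & p) = {1, 2}
Sat(~r) = {3, 5}
Sat((r & p) | ~r) = {1, 2, 3, 5}
EG ((r & p) | ~r): greatest fixpoint, start Z0 = {1, 2, 3, 5}, keep only states in Sat with some successor in Z. Already a fixed point.
Sat(EG ((r & p) | ~r)) = {1, 2, 3, 5}
AG (EG ((r & p) | ~r)): greatest fixpoint, start Z0 = {1, 2, 3, 5}, keep only states in Sat with every successor in Z. Z1 = {1, 2, 3}; fixed.
Sat(AG (EG ((r & p) | ~r))) = {1, 2, 3}

{1, 2, 3}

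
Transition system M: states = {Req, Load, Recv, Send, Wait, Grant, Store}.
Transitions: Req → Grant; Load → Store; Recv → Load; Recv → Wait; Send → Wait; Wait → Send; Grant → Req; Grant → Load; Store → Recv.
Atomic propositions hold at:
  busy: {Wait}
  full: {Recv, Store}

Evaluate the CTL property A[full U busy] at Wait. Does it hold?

Yes

A[full U busy]: least fixpoint, start Z0 = Sat(busy) = {Wait}, add states in Sat(full) with every successor in Z. Already a fixed point.
Sat(A[full U busy]) = {Wait}
Wait ∈ Sat(A[full U busy]) = {Wait}, so the formula holds at Wait.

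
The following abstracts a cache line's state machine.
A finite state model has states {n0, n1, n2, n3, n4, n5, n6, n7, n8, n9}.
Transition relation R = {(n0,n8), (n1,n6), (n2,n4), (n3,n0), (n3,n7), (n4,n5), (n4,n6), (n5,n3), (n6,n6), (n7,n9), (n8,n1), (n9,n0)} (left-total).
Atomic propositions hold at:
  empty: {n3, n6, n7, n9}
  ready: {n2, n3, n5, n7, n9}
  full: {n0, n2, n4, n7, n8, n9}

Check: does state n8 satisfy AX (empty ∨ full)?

No

Sat(empty ∨ full) = {n0, n2, n3, n4, n6, n7, n8, n9}
Sat(AX (empty ∨ full)) = {s : every successor in {n0, n2, n3, n4, n6, n7, n8, n9}} = {n0, n1, n2, n3, n5, n6, n7, n9}
n8 ∉ Sat(AX (empty ∨ full)) = {n0, n1, n2, n3, n5, n6, n7, n9}, so the formula does not hold at n8.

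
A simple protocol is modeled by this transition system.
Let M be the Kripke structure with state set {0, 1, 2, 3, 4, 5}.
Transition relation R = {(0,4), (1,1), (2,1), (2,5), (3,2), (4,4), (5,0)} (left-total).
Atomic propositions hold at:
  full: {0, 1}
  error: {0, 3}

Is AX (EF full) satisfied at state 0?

No

EF full: least fixpoint, start Z0 = {0, 1}, add states with some successor in Z. Z1 = {0, 1, 2, 5}; Z2 = {0, 1, 2, 3, 5}; fixed.
Sat(EF full) = {0, 1, 2, 3, 5}
Sat(AX (EF full)) = {s : every successor in {0, 1, 2, 3, 5}} = {1, 2, 3, 5}
0 ∉ Sat(AX (EF full)) = {1, 2, 3, 5}, so the formula does not hold at 0.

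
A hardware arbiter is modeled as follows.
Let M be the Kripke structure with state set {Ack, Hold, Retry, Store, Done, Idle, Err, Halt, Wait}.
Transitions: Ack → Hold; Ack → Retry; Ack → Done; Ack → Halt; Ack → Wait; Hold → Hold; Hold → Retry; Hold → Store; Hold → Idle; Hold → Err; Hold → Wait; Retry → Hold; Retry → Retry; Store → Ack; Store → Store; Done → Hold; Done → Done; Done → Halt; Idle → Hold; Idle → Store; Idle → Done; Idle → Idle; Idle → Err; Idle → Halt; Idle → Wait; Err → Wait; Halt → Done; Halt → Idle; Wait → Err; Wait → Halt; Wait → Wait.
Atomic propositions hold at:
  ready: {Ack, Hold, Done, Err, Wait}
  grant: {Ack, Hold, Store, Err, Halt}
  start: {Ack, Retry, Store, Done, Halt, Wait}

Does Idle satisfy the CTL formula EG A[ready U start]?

A[ready U start]: least fixpoint, start Z0 = Sat(start) = {Ack, Retry, Store, Done, Halt, Wait}, add states in Sat(ready) with every successor in Z. Z1 = {Ack, Retry, Store, Done, Err, Halt, Wait}; fixed.
Sat(A[ready U start]) = {Ack, Retry, Store, Done, Err, Halt, Wait}
EG A[ready U start]: greatest fixpoint, start Z0 = {Ack, Retry, Store, Done, Err, Halt, Wait}, keep only states in Sat with some successor in Z. Already a fixed point.
Sat(EG A[ready U start]) = {Ack, Retry, Store, Done, Err, Halt, Wait}
Idle ∉ Sat(EG A[ready U start]) = {Ack, Retry, Store, Done, Err, Halt, Wait}, so the formula does not hold at Idle.

No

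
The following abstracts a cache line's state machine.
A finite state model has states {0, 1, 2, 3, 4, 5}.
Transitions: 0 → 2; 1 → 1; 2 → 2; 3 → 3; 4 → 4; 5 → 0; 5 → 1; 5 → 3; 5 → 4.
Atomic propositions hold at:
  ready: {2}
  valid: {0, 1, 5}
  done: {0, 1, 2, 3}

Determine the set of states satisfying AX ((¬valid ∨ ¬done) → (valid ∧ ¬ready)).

{1}

Sat(¬valid) = {2, 3, 4}
Sat(¬done) = {4, 5}
Sat(¬valid ∨ ¬done) = {2, 3, 4, 5}
Sat(¬ready) = {0, 1, 3, 4, 5}
Sat(valid ∧ ¬ready) = {0, 1, 5}
Sat((¬valid ∨ ¬done) → (valid ∧ ¬ready)) = {0, 1, 5}
Sat(AX ((¬valid ∨ ¬done) → (valid ∧ ¬ready))) = {s : every successor in {0, 1, 5}} = {1}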